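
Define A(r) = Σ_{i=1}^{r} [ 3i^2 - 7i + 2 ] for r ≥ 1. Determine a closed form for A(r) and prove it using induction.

We claim A(r) = r(r^2 - 2r - 1) for all r ≥ 1.
Base step (r = 1): A(1) = -2, and the closed form gives -2. They agree.
Suppose the result is true for r = i, so A(i) = i(i^2 - 2i - 1).
Then A(i+1) = A(i) + (3i^2 - i - 2) = (i(i^2 - 2i - 1)) + (3i^2 - i - 2).
Simplifying, A(i+1) = (i + 1)(i^2 - 2) = (i+1)((i+1)^2 - 2(i+1) - 1),
which is the closed form with r = i+1.
Hence, by induction on r, the claim holds for every r ≥ 1.

A(r) = r(r^2 - 2r - 1)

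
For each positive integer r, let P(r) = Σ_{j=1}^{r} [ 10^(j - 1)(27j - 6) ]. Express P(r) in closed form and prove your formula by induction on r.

P(r) = 10^r(3r - 1) + 1

We claim P(r) = 10^r(3r - 1) + 1 for all r ≥ 1.
Base step (r = 1): P(1) = 21, and the closed form gives 21. They agree.
Suppose the result is true for r = j, so P(j) = 10^j(3j - 1) + 1.
Then P(j+1) = P(j) + (10^j(27j + 21)) = (10^j(3j - 1) + 1) + (10^j(27j + 21)).
Simplifying, P(j+1) = 30·10^j·j + 20·10^j + 1 = 10^(j+1)(3(j+1) - 1) + 1,
which is the closed form with r = j+1.
By the principle of mathematical induction, the result holds for all r ≥ 1.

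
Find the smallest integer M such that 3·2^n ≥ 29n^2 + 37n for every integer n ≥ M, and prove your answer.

At n = 10: 3072 < 3270, so the inequality fails and M ≥ 11. We prove 3·2^n ≥ 29n^2 + 37n for all n ≥ 11.
When n = 11: 3·2^n = 6144 and 29n^2 + 37n = 3916, so 6144 ≥ 3916.
Inductive step: assume the claim holds for n = i, so 3·2^i ≥ 29i^2 + 37i.
Then 3·2^(i + 1) = 2·(3·2^i) ≥ 2·(29i^2 + 37i).
Also, for i ≥ 11 we have 2·(29i^2 + 37i) ≥ 29(i+1)^2 + 37(i+1), since 2·(29i^2 + 37i) − (29(i+1)^2 + 37(i+1)) = 29i^2 - 21i - 66, which is nonnegative for all i ≥ 11.
Combining, 3·2^(i + 1) ≥ 29(i+1)^2 + 37(i+1).
Hence, by induction on n, the claim holds for every n ≥ 11.
Hence the smallest such M is 11.

M = 11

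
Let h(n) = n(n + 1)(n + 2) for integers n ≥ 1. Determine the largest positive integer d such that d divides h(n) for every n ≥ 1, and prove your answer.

Computing the first values: h(1) = 6 and h(2) = 24; gcd(6, 24) = 6, so d ≤ 6.
We prove 6 | n(n + 1)(n + 2) for all n ≥ 1 by induction on n.
When n = 1: h(1) = 6 = 6·(1), so 6 | h(1).
Suppose the result is true for n = i, i.e. 6 | h(i). Then
h(i+1) − h(i) = (i+1)·(i+2)·(i+3) − i·(i+1)·(i+2) = (i+1)·(i+2)·[(i+3) − i] = 3·(i+1)·(i+2). The product of 2 consecutive integers is divisible by (2)! = 2, so h(i+1) − h(i) is divisible by 3·2 = 6. By the inductive hypothesis 6 | h(i), hence 6 | h(i+1).
By the principle of mathematical induction, the result holds for all n ≥ 1.
Therefore the largest such d is 6.

d = 6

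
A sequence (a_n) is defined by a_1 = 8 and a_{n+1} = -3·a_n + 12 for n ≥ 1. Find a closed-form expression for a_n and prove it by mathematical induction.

Computing the first terms: a_1 = 8, a_2 = -12, a_3 = 48. This suggests a_n = 5(-3)^(n - 1) + 3.
When n = 1: the formula gives 8 = 8 = a_1.
Suppose the result is true for n = m, so a_m = 5(-3)^(m - 1) + 3.
Then a_{m+1} = -3·a_m + 12 = -3·(5(-3)^(m - 1) + 3) + 12 = 5(-3)^m + 3 = 5(-3)^((m+1) - 1) + 3,
which is the claimed formula at n = m+1.
By induction, the statement is established for all n ≥ 1.

a_n = 5(-3)^(n - 1) + 3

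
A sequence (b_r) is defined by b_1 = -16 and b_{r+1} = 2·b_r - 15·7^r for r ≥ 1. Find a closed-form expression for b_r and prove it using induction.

b_r = 5·2^(r - 1) - 3·7^r

Computing the first terms: b_1 = -16, b_2 = -137, b_3 = -1009. This suggests b_r = 5·2^(r - 1) - 3·7^r.
Base step (r = 1): the formula gives -16 = -16 = b_1.
Inductive step: suppose the statement holds for some m ≥ 1, so b_m = 5·2^(m - 1) - 3·7^m.
Then b_{m+1} = 2·b_m - 15·7^m = 2·(5·2^(m - 1) - 3·7^m) - 15·7^m = 5·2^m - 3·7^(m + 1) = 5·2^((m+1) - 1) - 3·7^(m+1),
which is the claimed formula at r = m+1.
Hence, by induction on r, the claim holds for every r ≥ 1.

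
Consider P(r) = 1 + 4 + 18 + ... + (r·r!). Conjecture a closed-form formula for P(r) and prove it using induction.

P(r) = (r + 1)! - 1

We claim P(r) = (r + 1)! - 1 for all r ≥ 1.
Base step (r = 1): P(1) = 1, and the closed form gives 1. They agree.
Inductive step: suppose the statement holds for some j ≥ 1, so P(j) = (j + 1)! - 1.
Then P(j+1) = P(j) + ((j + 1)(j + 1)!) = ((j + 1)! - 1) + ((j + 1)(j + 1)!).
Simplifying, P(j+1) = ((j+1) + 1)! - 1,
which is the closed form with r = j+1.
By induction, the statement is established for all r ≥ 1.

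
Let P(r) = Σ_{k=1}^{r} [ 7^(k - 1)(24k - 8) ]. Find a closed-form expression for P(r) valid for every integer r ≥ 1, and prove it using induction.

We claim P(r) = 2·7^r(2r - 1) + 2 for all r ≥ 1.
For the base case r = 1: P(1) = 16, and the closed form gives 16. They agree.
Suppose the result is true for r = k, so P(k) = 2·7^k(2k - 1) + 2.
Then P(k+1) = P(k) + (7^k(24k + 16)) = (2·7^k(2k - 1) + 2) + (7^k(24k + 16)).
Simplifying, P(k+1) = 28·7^k·k + 14·7^k + 2 = 2·7^(k+1)(2(k+1) - 1) + 2,
which is the closed form with r = k+1.
This completes the induction.

P(r) = 2·7^r(2r - 1) + 2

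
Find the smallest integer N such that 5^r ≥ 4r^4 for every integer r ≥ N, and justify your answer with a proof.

At r = 4: 625 < 1024, so the inequality fails and N ≥ 5. We prove 5^r ≥ 4r^4 for all r ≥ 5.
Base step (r = 5): 5^r = 3125 and 4r^4 = 2500, so 3125 ≥ 2500.
Inductive step: suppose the statement holds for some j ≥ 5, so 5^j ≥ 4j^4.
Then 5^(j + 1) = 5·(5^j) ≥ 5·(4j^4).
Also, for j ≥ 5 we have 5·(4j^4) ≥ 4(j+1)^4, since 5 ≥ (1 + 1/j)^4 for all j ≥ 5.
Combining, 5^(j + 1) ≥ 4(j+1)^4.
This completes the induction.
Hence the smallest such N is 5.

N = 5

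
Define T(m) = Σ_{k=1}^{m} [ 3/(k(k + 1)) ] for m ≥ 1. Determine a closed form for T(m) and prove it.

T(m) = 3m/(m + 1)

We claim T(m) = 3m/(m + 1) for all m ≥ 1.
For the base case m = 1: T(1) = 3/2, and the closed form gives 3/2. They agree.
Inductive step: assume the claim holds for m = k, so T(k) = 3k/(k + 1).
Then T(k+1) = T(k) + (3/((k + 1)(k + 2))) = (3k/(k + 1)) + (3/((k + 1)(k + 2))).
Simplifying, T(k+1) = 3(k + 1)/(k + 2) = 3(k+1)/((k+1) + 1),
which is the closed form with m = k+1.
Hence, by induction on m, the claim holds for every m ≥ 1.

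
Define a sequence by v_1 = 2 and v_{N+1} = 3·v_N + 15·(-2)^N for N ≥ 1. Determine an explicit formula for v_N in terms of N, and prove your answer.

v_N = -3(-2)^N - 4·3^(N - 1)

Computing the first terms: v_1 = 2, v_2 = -24, v_3 = -12. This suggests v_N = -3(-2)^N - 4·3^(N - 1).
When N = 1: the formula gives 2 = 2 = v_1.
Inductive step: assume the claim holds for N = i, so v_i = -3(-2)^i - 4·3^(i - 1).
Then v_{i+1} = 3·v_i + 15·(-2)^i = 3·(-3(-2)^i - 4·3^(i - 1)) + 15·(-2)^i = -3(-2)^(i + 1) - 4·3^i = -3(-2)^(i+1) - 4·3^((i+1) - 1),
which is the claimed formula at N = i+1.
This completes the induction.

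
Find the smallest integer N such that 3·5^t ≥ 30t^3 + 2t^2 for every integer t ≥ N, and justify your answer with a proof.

N = 5

At t = 4: 1875 < 1952, so the inequality fails and N ≥ 5. We prove 3·5^t ≥ 30t^3 + 2t^2 for all t ≥ 5.
Base case (t = 5): 3·5^t = 9375 and 30t^3 + 2t^2 = 3800, so 9375 ≥ 3800.
Inductive step: assume the claim holds for t = i, so 3·5^i ≥ 30i^3 + 2i^2.
Then 3·5^(i + 1) = 5·(3·5^i) ≥ 5·(30i^3 + 2i^2).
Also, for i ≥ 5 we have 5·(30i^3 + 2i^2) ≥ 30(i+1)^3 + 2(i+1)^2, since 5·(30i^3 + 2i^2) − (30(i+1)^3 + 2(i+1)^2) = 120i^3 - 82i^2 - 94i - 32, which is nonnegative for all i ≥ 5.
Combining, 3·5^(i + 1) ≥ 30(i+1)^3 + 2(i+1)^2.
By the principle of mathematical induction, the result holds for all t ≥ 5.
Hence the smallest such N is 5.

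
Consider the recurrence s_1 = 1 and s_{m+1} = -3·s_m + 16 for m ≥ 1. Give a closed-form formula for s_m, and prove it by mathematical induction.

Computing the first terms: s_1 = 1, s_2 = 13, s_3 = -23. This suggests s_m = (-3)^m + 4.
For the base case m = 1: the formula gives 1 = 1 = s_1.
For the inductive step, assume it holds for an arbitrary r ≥ 1, so s_r = (-3)^r + 4.
Then s_{r+1} = -3·s_r + 16 = -3·((-3)^r + 4) + 16 = (-3)^(r + 1) + 4,
which is the claimed formula at m = r+1.
By induction, the statement is established for all m ≥ 1.

s_m = (-3)^m + 4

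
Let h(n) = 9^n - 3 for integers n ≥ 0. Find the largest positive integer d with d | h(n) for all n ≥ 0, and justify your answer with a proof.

Computing the first values: h(0) = -2 and h(1) = 6; gcd(-2, 6) = 2, so d ≤ 2.
We prove 2 | 9^n - 3 for all n ≥ 0 by induction on n.
For the base case n = 0: h(0) = -2 = 2·(-1), so 2 | h(0).
Suppose the result is true for n = k, i.e. 2 | h(k). Then
h(k+1) = 9^(k+1) - 3 = 9·(9^k - 3) + 24 = 9·h(k) + 24. The first term is divisible by 2 by the inductive hypothesis, and 24 is divisible by 2. Hence 2 | h(k+1).
By the principle of mathematical induction, the result holds for all n ≥ 0.
Therefore the largest such d is 2.

d = 2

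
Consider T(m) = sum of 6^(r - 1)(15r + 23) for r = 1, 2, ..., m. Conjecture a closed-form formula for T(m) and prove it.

T(m) = 6^m(3m + 4) - 4

We claim T(m) = 6^m(3m + 4) - 4 for all m ≥ 1.
Base step (m = 1): T(1) = 38, and the closed form gives 38. They agree.
Inductive step: assume the claim holds for m = r, so T(r) = 6^r(3r + 4) - 4.
Then T(r+1) = T(r) + (6^r(15r + 38)) = (6^r(3r + 4) - 4) + (6^r(15r + 38)).
Simplifying, T(r+1) = 18·6^r·r + 42·6^r - 4 = 6^(r+1)(3(r+1) + 4) - 4,
which is the closed form with m = r+1.
Hence, by induction on m, the claim holds for every m ≥ 1.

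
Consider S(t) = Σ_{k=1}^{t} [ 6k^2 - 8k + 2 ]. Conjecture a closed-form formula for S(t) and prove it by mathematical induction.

We claim S(t) = t(t - 1)(2t + 1) for all t ≥ 1.
For the base case t = 1: S(1) = 0, and the closed form gives 0. They agree.
Inductive step: suppose the statement holds for some k ≥ 1, so S(k) = k(2k^2 - k - 1).
Then S(k+1) = S(k) + (2k(3k + 2)) = (k(2k^2 - k - 1)) + (2k(3k + 2)).
Simplifying, S(k+1) = k(k + 1)(2k + 3) = (k+1)((k+1) - 1)(2(k+1) + 1),
which is the closed form with t = k+1.
Hence, by induction on t, the claim holds for every t ≥ 1.

S(t) = t(t - 1)(2t + 1)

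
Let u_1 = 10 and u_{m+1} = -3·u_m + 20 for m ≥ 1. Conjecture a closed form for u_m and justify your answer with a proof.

Computing the first terms: u_1 = 10, u_2 = -10, u_3 = 50. This suggests u_m = 5(-3)^(m - 1) + 5.
For the base case m = 1: the formula gives 10 = 10 = u_1.
Suppose the result is true for m = j, so u_j = 5(-3)^(j - 1) + 5.
Then u_{j+1} = -3·u_j + 20 = -3·(5(-3)^(j - 1) + 5) + 20 = 5(-3)^j + 5 = 5(-3)^((j+1) - 1) + 5,
which is the claimed formula at m = j+1.
Hence, by induction on m, the claim holds for every m ≥ 1.

u_m = 5(-3)^(m - 1) + 5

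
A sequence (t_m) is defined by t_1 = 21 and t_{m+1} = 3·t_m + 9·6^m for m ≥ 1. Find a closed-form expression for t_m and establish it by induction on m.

t_m = 3^m + 3·6^m

Computing the first terms: t_1 = 21, t_2 = 117, t_3 = 675. This suggests t_m = 3^m + 3·6^m.
Base case (m = 1): the formula gives 21 = 21 = t_1.
Inductive step: suppose the statement holds for some j ≥ 1, so t_j = 3^j + 3·6^j.
Then t_{j+1} = 3·t_j + 9·6^j = 3·(3^j + 3·6^j) + 9·6^j = 3^(j + 1) + 3·6^(j + 1),
which is the claimed formula at m = j+1.
This completes the induction.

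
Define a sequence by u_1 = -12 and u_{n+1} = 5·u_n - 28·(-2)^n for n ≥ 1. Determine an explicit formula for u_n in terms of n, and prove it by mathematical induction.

u_n = (-2)^(n + 2) - 4·5^(n - 1)

Computing the first terms: u_1 = -12, u_2 = -4, u_3 = -132. This suggests u_n = (-2)^(n + 2) - 4·5^(n - 1).
For the base case n = 1: the formula gives -12 = -12 = u_1.
Inductive step: assume the claim holds for n = j, so u_j = (-2)^(j + 2) - 4·5^(j - 1).
Then u_{j+1} = 5·u_j - 28·(-2)^j = 5·((-2)^(j + 2) - 4·5^(j - 1)) - 28·(-2)^j = (-2)^(j + 3) - 4·5^j = (-2)^((j+1) + 2) - 4·5^((j+1) - 1),
which is the claimed formula at n = j+1.
By the principle of mathematical induction, the result holds for all n ≥ 1.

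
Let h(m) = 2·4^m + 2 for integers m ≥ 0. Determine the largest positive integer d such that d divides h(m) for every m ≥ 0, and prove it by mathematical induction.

Computing the first values: h(0) = 4 and h(1) = 10; gcd(4, 10) = 2, so d ≤ 2.
We prove 2 | 2·4^m + 2 for all m ≥ 0 by induction on m.
Base step (m = 0): h(0) = 4 = 2·(2), so 2 | h(0).
For the inductive step, assume it holds for an arbitrary r ≥ 0, i.e. 2 | h(r). Then
h(r+1) = 2·4^(r+1) + 2 = 4·(2·4^r + 2) - 6 = 4·h(r) - 6. The first term is divisible by 2 by the inductive hypothesis, and -6 is divisible by 2. Hence 2 | h(r+1).
Hence, by induction on m, the claim holds for every m ≥ 0.
Therefore the largest such d is 2.

d = 2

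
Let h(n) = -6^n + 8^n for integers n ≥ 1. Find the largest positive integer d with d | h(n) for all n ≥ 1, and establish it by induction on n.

Computing the first values: h(1) = 2 and h(2) = 28; gcd(2, 28) = 2, so d ≤ 2.
We prove 2 | -6^n + 8^n for all n ≥ 1 by induction on n.
Base case (n = 1): h(1) = 2 = 2·(1), so 2 | h(1).
For the inductive step, assume it holds for an arbitrary k ≥ 1, i.e. 2 | h(k). Then
8^{k+1} − 6^{k+1} = 8·8^k − 6·6^k = 8·(8^k − 6^k) + (2)·6^k. The first term is divisible by 2 by the inductive hypothesis, and the second term (2)·6^k is divisible by 2 since 2 | 2. Hence 2 | h(k+1).
This completes the induction.
Therefore the largest such d is 2.

d = 2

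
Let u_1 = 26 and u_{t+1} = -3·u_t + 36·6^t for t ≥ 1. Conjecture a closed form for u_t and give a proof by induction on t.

u_t = 2(-3)^(t - 1) + 4·6^t

Computing the first terms: u_1 = 26, u_2 = 138, u_3 = 882. This suggests u_t = 2(-3)^(t - 1) + 4·6^t.
For the base case t = 1: the formula gives 26 = 26 = u_1.
For the inductive step, assume it holds for an arbitrary r ≥ 1, so u_r = 2(-3)^(r - 1) + 4·6^r.
Then u_{r+1} = -3·u_r + 36·6^r = -3·(2(-3)^(r - 1) + 4·6^r) + 36·6^r = 2(-3)^r + 4·6^(r + 1) = 2(-3)^((r+1) - 1) + 4·6^(r+1),
which is the claimed formula at t = r+1.
By the principle of mathematical induction, the result holds for all t ≥ 1.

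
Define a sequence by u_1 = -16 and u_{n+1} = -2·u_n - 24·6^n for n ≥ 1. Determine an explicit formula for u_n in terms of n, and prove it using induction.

u_n = -(-2)^n - 3·6^n

Computing the first terms: u_1 = -16, u_2 = -112, u_3 = -640. This suggests u_n = -(-2)^n - 3·6^n.
When n = 1: the formula gives -16 = -16 = u_1.
For the inductive step, assume it holds for an arbitrary m ≥ 1, so u_m = -(-2)^m - 3·6^m.
Then u_{m+1} = -2·u_m - 24·6^m = -2·(-(-2)^m - 3·6^m) - 24·6^m = -(-2)^(m + 1) - 3·6^(m + 1),
which is the claimed formula at n = m+1.
Hence, by induction on n, the claim holds for every n ≥ 1.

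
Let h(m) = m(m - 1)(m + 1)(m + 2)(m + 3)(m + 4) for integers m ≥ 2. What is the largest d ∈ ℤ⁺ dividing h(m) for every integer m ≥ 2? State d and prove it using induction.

d = 720

Computing the first values: h(2) = 720 and h(3) = 5040; gcd(720, 5040) = 720, so d ≤ 720.
We prove 720 | m(m - 1)(m + 1)(m + 2)(m + 3)(m + 4) for all m ≥ 2 by induction on m.
Base step (m = 2): h(2) = 720 = 720·(1), so 720 | h(2).
Inductive step: suppose the statement holds for some k ≥ 2, i.e. 720 | h(k). Then
h(k+1) − h(k) = k·(k+1)·(k+2)·(k+3)·(k+4)·(k+5) − (k-1)·k·(k+1)·(k+2)·(k+3)·(k+4) = k·(k+1)·(k+2)·(k+3)·(k+4)·[(k+5) − (k-1)] = 6·k·(k+1)·(k+2)·(k+3)·(k+4). The product of 5 consecutive integers is divisible by (5)! = 120, so h(k+1) − h(k) is divisible by 6·120 = 720. By the inductive hypothesis 720 | h(k), hence 720 | h(k+1).
This completes the induction.
Therefore the largest such d is 720.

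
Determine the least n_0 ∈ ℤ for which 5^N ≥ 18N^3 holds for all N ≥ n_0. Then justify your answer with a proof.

At N = 4: 625 < 1152, so the inequality fails and n_0 ≥ 5. We prove 5^N ≥ 18N^3 for all N ≥ 5.
When N = 5: 5^N = 3125 and 18N^3 = 2250, so 3125 ≥ 2250.
Inductive step: suppose the statement holds for some m ≥ 5, so 5^m ≥ 18m^3.
Then 5^(m + 1) = 5·(5^m) ≥ 5·(18m^3).
Also, for m ≥ 5 we have 5·(18m^3) ≥ 18(m+1)^3, since 5 ≥ (1 + 1/m)^3 for all m ≥ 5.
Combining, 5^(m + 1) ≥ 18(m+1)^3.
By induction, the statement is established for all N ≥ 5.
Hence the smallest such n_0 is 5.

n_0 = 5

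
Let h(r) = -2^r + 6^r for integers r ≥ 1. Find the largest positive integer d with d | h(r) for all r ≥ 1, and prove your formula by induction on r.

Computing the first values: h(1) = 4 and h(2) = 32; gcd(4, 32) = 4, so d ≤ 4.
We prove 4 | -2^r + 6^r for all r ≥ 1 by induction on r.
For the base case r = 1: h(1) = 4 = 4·(1), so 4 | h(1).
Inductive step: suppose the statement holds for some j ≥ 1, i.e. 4 | h(j). Then
6^{j+1} − 2^{j+1} = 6·6^j − 2·2^j = 6·(6^j − 2^j) + (4)·2^j. The first term is divisible by 4 by the inductive hypothesis, and the second term (4)·2^j is divisible by 4 since 4 | 4. Hence 4 | h(j+1).
This completes the induction.
Therefore the largest such d is 4.

d = 4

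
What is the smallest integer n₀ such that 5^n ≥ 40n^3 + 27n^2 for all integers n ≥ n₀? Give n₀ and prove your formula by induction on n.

n₀ = 6

At n = 5: 3125 < 5675, so the inequality fails and n₀ ≥ 6. We prove 5^n ≥ 40n^3 + 27n^2 for all n ≥ 6.
Base case (n = 6): 5^n = 15625 and 40n^3 + 27n^2 = 9612, so 15625 ≥ 9612.
Inductive step: suppose the statement holds for some k ≥ 6, so 5^k ≥ 40k^3 + 27k^2.
Then 5^(k + 1) = 5·(5^k) ≥ 5·(40k^3 + 27k^2).
Also, for k ≥ 6 we have 5·(40k^3 + 27k^2) ≥ 40(k+1)^3 + 27(k+1)^2, since 5·(40k^3 + 27k^2) − (40(k+1)^3 + 27(k+1)^2) = 160k^3 - 12k^2 - 174k - 67, which is nonnegative for all k ≥ 6.
Combining, 5^(k + 1) ≥ 40(k+1)^3 + 27(k+1)^2.
By induction, the statement is established for all n ≥ 6.
Hence the smallest such n₀ is 6.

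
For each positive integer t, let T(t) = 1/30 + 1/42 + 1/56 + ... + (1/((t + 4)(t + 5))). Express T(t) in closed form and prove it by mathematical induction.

T(t) = t/(5(t + 5))

We claim T(t) = t/(5(t + 5)) for all t ≥ 1.
Base case (t = 1): T(1) = 1/30, and the closed form gives 1/30. They agree.
Inductive step: suppose the statement holds for some k ≥ 1, so T(k) = k/(5(k + 5)).
Then T(k+1) = T(k) + (1/((k + 5)(k + 6))) = (k/(5(k + 5))) + (1/((k + 5)(k + 6))).
Simplifying, T(k+1) = (k + 1)/(5(k + 6)) = (k+1)/(5((k+1) + 5)),
which is the closed form with t = k+1.
By the principle of mathematical induction, the result holds for all t ≥ 1.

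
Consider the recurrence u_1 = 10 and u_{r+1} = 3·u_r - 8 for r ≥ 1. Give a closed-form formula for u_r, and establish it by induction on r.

u_r = 2·3^r + 4

Computing the first terms: u_1 = 10, u_2 = 22, u_3 = 58. This suggests u_r = 2·3^r + 4.
When r = 1: the formula gives 10 = 10 = u_1.
Suppose the result is true for r = p, so u_p = 2·3^p + 4.
Then u_{p+1} = 3·u_p - 8 = 3·(2·3^p + 4) - 8 = 2·3^(p + 1) + 4,
which is the claimed formula at r = p+1.
By the principle of mathematical induction, the result holds for all r ≥ 1.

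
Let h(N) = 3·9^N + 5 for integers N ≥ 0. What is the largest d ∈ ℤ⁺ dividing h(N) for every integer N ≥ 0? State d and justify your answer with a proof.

Computing the first values: h(0) = 8 and h(1) = 32; gcd(8, 32) = 8, so d ≤ 8.
We prove 8 | 3·9^N + 5 for all N ≥ 0 by induction on N.
When N = 0: h(0) = 8 = 8·(1), so 8 | h(0).
For the inductive step, assume it holds for an arbitrary i ≥ 0, i.e. 8 | h(i). Then
h(i+1) = 3·9^(i+1) + 5 = 9·(3·9^i + 5) - 40 = 9·h(i) - 40. The first term is divisible by 8 by the inductive hypothesis, and -40 is divisible by 8. Hence 8 | h(i+1).
Hence, by induction on N, the claim holds for every N ≥ 0.
Therefore the largest such d is 8.

d = 8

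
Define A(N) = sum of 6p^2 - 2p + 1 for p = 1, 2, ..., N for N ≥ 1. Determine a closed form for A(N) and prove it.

We claim A(N) = N(2N^2 + 2N + 1) for all N ≥ 1.
For the base case N = 1: A(1) = 5, and the closed form gives 5. They agree.
Inductive step: suppose the statement holds for some p ≥ 1, so A(p) = p(2p^2 + 2p + 1).
Then A(p+1) = A(p) + (6p^2 + 10p + 5) = (p(2p^2 + 2p + 1)) + (6p^2 + 10p + 5).
Simplifying, A(p+1) = (p + 1)(2p^2 + 6p + 5) = (p+1)(2(p+1)^2 + 2(p+1) + 1),
which is the closed form with N = p+1.
By the principle of mathematical induction, the result holds for all N ≥ 1.

A(N) = N(2N^2 + 2N + 1)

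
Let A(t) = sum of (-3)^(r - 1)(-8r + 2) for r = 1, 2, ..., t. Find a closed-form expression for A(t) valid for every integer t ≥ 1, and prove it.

A(t) = 2(-3)^t·t

We claim A(t) = 2(-3)^t·t for all t ≥ 1.
When t = 1: A(1) = -6, and the closed form gives -6. They agree.
For the inductive step, assume it holds for an arbitrary r ≥ 1, so A(r) = 2(-3)^r·r.
Then A(r+1) = A(r) + ((-3)^r(-8r - 6)) = (2(-3)^r·r) + ((-3)^r(-8r - 6)).
Simplifying, A(r+1) = (-3)^(r + 1)(2r + 2) = 2(-3)^(r+1)·(r+1),
which is the closed form with t = r+1.
Hence, by induction on t, the claim holds for every t ≥ 1.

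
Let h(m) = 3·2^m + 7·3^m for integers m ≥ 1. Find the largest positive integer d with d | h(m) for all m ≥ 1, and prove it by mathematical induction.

d = 3

Computing the first values: h(1) = 27 and h(2) = 75; gcd(27, 75) = 3, so d ≤ 3.
We prove 3 | 3·2^m + 7·3^m for all m ≥ 1 by induction on m.
Base case (m = 1): h(1) = 27 = 3·(9), so 3 | h(1).
Inductive step: suppose the statement holds for some r ≥ 1, i.e. 3 | h(r). Then
h(r+1) − 3·h(r) = (3·2^(r+1) + 7·3^(r+1)) − 3·(3·2^r + 7·3^r) = (3)·2^r·(2 − 3) = (-3)·2^r. Since 3 | h(r) by the inductive hypothesis, 3 | 3·h(r); and 3 | -3 since -3 = 3·-1. Therefore 3 | h(r+1).
Hence, by induction on m, the claim holds for every m ≥ 1.
Therefore the largest such d is 3.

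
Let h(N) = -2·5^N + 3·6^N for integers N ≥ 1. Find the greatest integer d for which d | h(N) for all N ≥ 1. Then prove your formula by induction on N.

Computing the first values: h(1) = 8 and h(2) = 58; gcd(8, 58) = 2, so d ≤ 2.
We prove 2 | -2·5^N + 3·6^N for all N ≥ 1 by induction on N.
Base case (N = 1): h(1) = 8 = 2·(4), so 2 | h(1).
Inductive step: assume the claim holds for N = k, i.e. 2 | h(k). Then
h(k+1) − 6·h(k) = (-2·5^(k+1) + 3·6^(k+1)) − 6·(-2·5^k + 3·6^k) = (-2)·5^k·(5 − 6) = (2)·5^k. Since 2 | h(k) by the inductive hypothesis, 2 | 6·h(k); and 2 | 2 since 2 = 2·1. Therefore 2 | h(k+1).
By the principle of mathematical induction, the result holds for all N ≥ 1.
Therefore the largest such d is 2.

d = 2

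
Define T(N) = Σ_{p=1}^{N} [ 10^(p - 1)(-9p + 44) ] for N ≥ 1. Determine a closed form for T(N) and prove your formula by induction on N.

T(N) = 10^N(-N + 5) - 5

We claim T(N) = 10^N(-N + 5) - 5 for all N ≥ 1.
When N = 1: T(1) = 35, and the closed form gives 35. They agree.
Suppose the result is true for N = p, so T(p) = 10^p(-p + 5) - 5.
Then T(p+1) = T(p) + (10^p(-9p + 35)) = (10^p(-p + 5) - 5) + (10^p(-9p + 35)).
Simplifying, T(p+1) = -10·10^p·p + 40·10^p - 5 = 10^(p+1)(-(p+1) + 5) - 5,
which is the closed form with N = p+1.
Hence, by induction on N, the claim holds for every N ≥ 1.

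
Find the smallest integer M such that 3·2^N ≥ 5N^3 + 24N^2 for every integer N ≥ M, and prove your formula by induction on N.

M = 12

At N = 11: 6144 < 9559, so the inequality fails and M ≥ 12. We prove 3·2^N ≥ 5N^3 + 24N^2 for all N ≥ 12.
For the base case N = 12: 3·2^N = 12288 and 5N^3 + 24N^2 = 12096, so 12288 ≥ 12096.
For the inductive step, assume it holds for an arbitrary m ≥ 12, so 3·2^m ≥ 5m^3 + 24m^2.
Then 3·2^(m + 1) = 2·(3·2^m) ≥ 2·(5m^3 + 24m^2).
Also, for m ≥ 12 we have 2·(5m^3 + 24m^2) ≥ 5(m+1)^3 + 24(m+1)^2, since 2·(5m^3 + 24m^2) − (5(m+1)^3 + 24(m+1)^2) = 5m^3 + 9m^2 - 63m - 29, which is nonnegative for all m ≥ 12.
Combining, 3·2^(m + 1) ≥ 5(m+1)^3 + 24(m+1)^2.
By induction, the statement is established for all N ≥ 12.
Hence the smallest such M is 12.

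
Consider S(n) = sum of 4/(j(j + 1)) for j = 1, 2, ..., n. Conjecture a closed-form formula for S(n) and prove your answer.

We claim S(n) = 4n/(n + 1) for all n ≥ 1.
Base step (n = 1): S(1) = 2, and the closed form gives 2. They agree.
Inductive step: assume the claim holds for n = j, so S(j) = 4j/(j + 1).
Then S(j+1) = S(j) + (4/((j + 1)(j + 2))) = (4j/(j + 1)) + (4/((j + 1)(j + 2))).
Simplifying, S(j+1) = 4(j + 1)/(j + 2) = 4(j+1)/((j+1) + 1),
which is the closed form with n = j+1.
This completes the induction.

S(n) = 4n/(n + 1)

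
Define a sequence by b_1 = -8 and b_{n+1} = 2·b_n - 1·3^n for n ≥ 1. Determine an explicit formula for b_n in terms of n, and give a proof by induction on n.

Computing the first terms: b_1 = -8, b_2 = -19, b_3 = -47. This suggests b_n = -5·2^(n - 1) - 3^n.
Base step (n = 1): the formula gives -8 = -8 = b_1.
Inductive step: suppose the statement holds for some i ≥ 1, so b_i = -5·2^(i - 1) - 3^i.
Then b_{i+1} = 2·b_i - 1·3^i = 2·(-5·2^(i - 1) - 3^i) - 1·3^i = -5·2^i - 3^(i + 1) = -5·2^((i+1) - 1) - 3^(i+1),
which is the claimed formula at n = i+1.
By induction, the statement is established for all n ≥ 1.

b_n = -5·2^(n - 1) - 3^n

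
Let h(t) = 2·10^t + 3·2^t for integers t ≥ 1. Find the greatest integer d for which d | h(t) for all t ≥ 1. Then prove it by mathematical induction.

d = 2

Computing the first values: h(1) = 26 and h(2) = 212; gcd(26, 212) = 2, so d ≤ 2.
We prove 2 | 2·10^t + 3·2^t for all t ≥ 1 by induction on t.
Base case (t = 1): h(1) = 26 = 2·(13), so 2 | h(1).
For the inductive step, assume it holds for an arbitrary i ≥ 1, i.e. 2 | h(i). Then
h(i+1) − 10·h(i) = (2·10^(i+1) + 3·2^(i+1)) − 10·(2·10^i + 3·2^i) = (3)·2^i·(2 − 10) = (-24)·2^i. Since 2 | h(i) by the inductive hypothesis, 2 | 10·h(i); and 2 | -24 since -24 = 2·-12. Therefore 2 | h(i+1).
By the principle of mathematical induction, the result holds for all t ≥ 1.
Therefore the largest such d is 2.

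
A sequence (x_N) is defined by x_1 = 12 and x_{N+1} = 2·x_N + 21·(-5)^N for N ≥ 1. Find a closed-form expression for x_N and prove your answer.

Computing the first terms: x_1 = 12, x_2 = -81, x_3 = 363. This suggests x_N = -3(-5)^N - 3·2^(N - 1).
Base case (N = 1): the formula gives 12 = 12 = x_1.
Inductive step: assume the claim holds for N = p, so x_p = -3(-5)^p - 3·2^(p - 1).
Then x_{p+1} = 2·x_p + 21·(-5)^p = 2·(-3(-5)^p - 3·2^(p - 1)) + 21·(-5)^p = -3(-5)^(p + 1) - 3·2^p = -3(-5)^(p+1) - 3·2^((p+1) - 1),
which is the claimed formula at N = p+1.
Hence, by induction on N, the claim holds for every N ≥ 1.

x_N = -3(-5)^N - 3·2^(N - 1)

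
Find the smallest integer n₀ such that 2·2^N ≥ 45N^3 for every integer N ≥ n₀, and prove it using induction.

At N = 16: 131072 < 184320, so the inequality fails and n₀ ≥ 17. We prove 2·2^N ≥ 45N^3 for all N ≥ 17.
For the base case N = 17: 2·2^N = 262144 and 45N^3 = 221085, so 262144 ≥ 221085.
For the inductive step, assume it holds for an arbitrary m ≥ 17, so 2·2^m ≥ 45m^3.
Then 2·2^(m + 1) = 2·(2·2^m) ≥ 2·(45m^3).
Also, for m ≥ 17 we have 2·(45m^3) ≥ 45(m+1)^3, since 2 ≥ (1 + 1/m)^3 for all m ≥ 17.
Combining, 2·2^(m + 1) ≥ 45(m+1)^3.
By the principle of mathematical induction, the result holds for all N ≥ 17.
Hence the smallest such n₀ is 17.

n₀ = 17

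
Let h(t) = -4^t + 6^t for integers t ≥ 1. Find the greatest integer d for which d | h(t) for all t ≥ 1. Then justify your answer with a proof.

d = 2

Computing the first values: h(1) = 2 and h(2) = 20; gcd(2, 20) = 2, so d ≤ 2.
We prove 2 | -4^t + 6^t for all t ≥ 1 by induction on t.
Base case (t = 1): h(1) = 2 = 2·(1), so 2 | h(1).
Inductive step: suppose the statement holds for some k ≥ 1, i.e. 2 | h(k). Then
6^{k+1} − 4^{k+1} = 6·6^k − 4·4^k = 6·(6^k − 4^k) + (2)·4^k. The first term is divisible by 2 by the inductive hypothesis, and the second term (2)·4^k is divisible by 2 since 2 | 2. Hence 2 | h(k+1).
Hence, by induction on t, the claim holds for every t ≥ 1.
Therefore the largest such d is 2.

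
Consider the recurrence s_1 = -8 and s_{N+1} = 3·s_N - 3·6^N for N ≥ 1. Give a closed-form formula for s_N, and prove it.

s_N = -2·3^(N - 1) - 6^N

Computing the first terms: s_1 = -8, s_2 = -42, s_3 = -234. This suggests s_N = -2·3^(N - 1) - 6^N.
When N = 1: the formula gives -8 = -8 = s_1.
Suppose the result is true for N = i, so s_i = -2·3^(i - 1) - 6^i.
Then s_{i+1} = 3·s_i - 3·6^i = 3·(-2·3^(i - 1) - 6^i) - 3·6^i = -2·3^i - 6^(i + 1) = -2·3^((i+1) - 1) - 6^(i+1),
which is the claimed formula at N = i+1.
Hence, by induction on N, the claim holds for every N ≥ 1.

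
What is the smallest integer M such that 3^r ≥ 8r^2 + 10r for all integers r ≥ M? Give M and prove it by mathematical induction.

M = 6

At r = 5: 243 < 250, so the inequality fails and M ≥ 6. We prove 3^r ≥ 8r^2 + 10r for all r ≥ 6.
Base case (r = 6): 3^r = 729 and 8r^2 + 10r = 348, so 729 ≥ 348.
For the inductive step, assume it holds for an arbitrary m ≥ 6, so 3^m ≥ 8m^2 + 10m.
Then 3^(m + 1) = 3·(3^m) ≥ 3·(8m^2 + 10m).
Also, for m ≥ 6 we have 3·(8m^2 + 10m) ≥ 8(m+1)^2 + 10(m+1), since 3·(8m^2 + 10m) − (8(m+1)^2 + 10(m+1)) = 16m^2 + 4m - 18, which is nonnegative for all m ≥ 6.
Combining, 3^(m + 1) ≥ 8(m+1)^2 + 10(m+1).
This completes the induction.
Hence the smallest such M is 6.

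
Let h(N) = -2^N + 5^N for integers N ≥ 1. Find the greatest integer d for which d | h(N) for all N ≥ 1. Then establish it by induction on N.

Computing the first values: h(1) = 3 and h(2) = 21; gcd(3, 21) = 3, so d ≤ 3.
We prove 3 | -2^N + 5^N for all N ≥ 1 by induction on N.
Base case (N = 1): h(1) = 3 = 3·(1), so 3 | h(1).
For the inductive step, assume it holds for an arbitrary j ≥ 1, i.e. 3 | h(j). Then
5^{j+1} − 2^{j+1} = 5·5^j − 2·2^j = 5·(5^j − 2^j) + (3)·2^j. The first term is divisible by 3 by the inductive hypothesis, and the second term (3)·2^j is divisible by 3 since 3 | 3. Hence 3 | h(j+1).
Hence, by induction on N, the claim holds for every N ≥ 1.
Therefore the largest such d is 3.

d = 3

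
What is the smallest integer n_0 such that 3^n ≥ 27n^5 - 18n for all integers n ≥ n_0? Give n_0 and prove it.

n_0 = 16

At n = 15: 14348907 < 20502855, so the inequality fails and n_0 ≥ 16. We prove 3^n ≥ 27n^5 - 18n for all n ≥ 16.
Base step (n = 16): 3^n = 43046721 and 27n^5 - 18n = 28311264, so 43046721 ≥ 28311264.
Inductive step: assume the claim holds for n = m, so 3^m ≥ 27m^5 - 18m.
Then 3^(m + 1) = 3·(3^m) ≥ 3·(27m^5 - 18m).
Also, for m ≥ 16 we have 3·(27m^5 - 18m) ≥ 27(m+1)^5 - 18(m+1), since 3·(27m^5 - 18m) − (27(m+1)^5 - 18(m+1)) = 54m^5 - 135m^4 - 270m^3 - 270m^2 - 171m - 9, which is nonnegative for all m ≥ 16.
Combining, 3^(m + 1) ≥ 27(m+1)^5 - 18(m+1).
By the principle of mathematical induction, the result holds for all n ≥ 16.
Hence the smallest such n_0 is 16.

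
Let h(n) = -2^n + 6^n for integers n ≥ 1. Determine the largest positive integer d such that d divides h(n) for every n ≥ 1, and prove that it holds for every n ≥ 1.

Computing the first values: h(1) = 4 and h(2) = 32; gcd(4, 32) = 4, so d ≤ 4.
We prove 4 | -2^n + 6^n for all n ≥ 1 by induction on n.
Base step (n = 1): h(1) = 4 = 4·(1), so 4 | h(1).
For the inductive step, assume it holds for an arbitrary r ≥ 1, i.e. 4 | h(r). Then
6^{r+1} − 2^{r+1} = 6·6^r − 2·2^r = 6·(6^r − 2^r) + (4)·2^r. The first term is divisible by 4 by the inductive hypothesis, and the second term (4)·2^r is divisible by 4 since 4 | 4. Hence 4 | h(r+1).
By induction, the statement is established for all n ≥ 1.
Therefore the largest such d is 4.

d = 4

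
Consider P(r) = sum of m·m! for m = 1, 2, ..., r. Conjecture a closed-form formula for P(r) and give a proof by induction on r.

P(r) = (r + 1)! - 1

We claim P(r) = (r + 1)! - 1 for all r ≥ 1.
Base case (r = 1): P(1) = 1, and the closed form gives 1. They agree.
Inductive step: assume the claim holds for r = m, so P(m) = (m + 1)! - 1.
Then P(m+1) = P(m) + ((m + 1)(m + 1)!) = ((m + 1)! - 1) + ((m + 1)(m + 1)!).
Simplifying, P(m+1) = ((m+1) + 1)! - 1,
which is the closed form with r = m+1.
By the principle of mathematical induction, the result holds for all r ≥ 1.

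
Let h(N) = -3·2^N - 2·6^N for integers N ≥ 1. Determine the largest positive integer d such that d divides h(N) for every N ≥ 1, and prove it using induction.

d = 6

Computing the first values: h(1) = -18 and h(2) = -84; gcd(-18, -84) = 6, so d ≤ 6.
We prove 6 | -3·2^N - 2·6^N for all N ≥ 1 by induction on N.
Base step (N = 1): h(1) = -18 = 6·(-3), so 6 | h(1).
For the inductive step, assume it holds for an arbitrary r ≥ 1, i.e. 6 | h(r). Then
h(r+1) − 6·h(r) = (-3·2^(r+1) - 2·6^(r+1)) − 6·(-3·2^r - 2·6^r) = (-3)·2^r·(2 − 6) = (12)·2^r. Since 6 | h(r) by the inductive hypothesis, 6 | 6·h(r); and 6 | 12 since 12 = 6·2. Therefore 6 | h(r+1).
By the principle of mathematical induction, the result holds for all N ≥ 1.
Therefore the largest such d is 6.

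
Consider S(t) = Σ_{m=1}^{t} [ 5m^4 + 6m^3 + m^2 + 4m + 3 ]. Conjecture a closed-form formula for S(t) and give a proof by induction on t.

S(t) = t(t^4 + 4t^3 + 5t^2 + 4t + 5)

We claim S(t) = t(t^4 + 4t^3 + 5t^2 + 4t + 5) for all t ≥ 1.
When t = 1: S(1) = 19, and the closed form gives 19. They agree.
Inductive step: assume the claim holds for t = m, so S(m) = m(m^4 + 4m^3 + 5m^2 + 4m + 5).
Then S(m+1) = S(m) + (5m^4 + 26m^3 + 49m^2 + 44m + 19) = (m(m^4 + 4m^3 + 5m^2 + 4m + 5)) + (5m^4 + 26m^3 + 49m^2 + 44m + 19).
Simplifying, S(m+1) = (m + 1)(m^4 + 8m^3 + 23m^2 + 30m + 19) = (m+1)((m+1)^4 + 4(m+1)^3 + 5(m+1)^2 + 4(m+1) + 5),
which is the closed form with t = m+1.
By the principle of mathematical induction, the result holds for all t ≥ 1.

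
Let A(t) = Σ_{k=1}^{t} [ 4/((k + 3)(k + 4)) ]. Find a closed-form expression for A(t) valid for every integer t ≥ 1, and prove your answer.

We claim A(t) = t/(t + 4) for all t ≥ 1.
Base step (t = 1): A(1) = 1/5, and the closed form gives 1/5. They agree.
Inductive step: assume the claim holds for t = k, so A(k) = k/(k + 4).
Then A(k+1) = A(k) + (4/((k + 4)(k + 5))) = (k/(k + 4)) + (4/((k + 4)(k + 5))).
Simplifying, A(k+1) = (k + 1)/(k + 5) = (k+1)/((k+1) + 4),
which is the closed form with t = k+1.
This completes the induction.

A(t) = t/(t + 4)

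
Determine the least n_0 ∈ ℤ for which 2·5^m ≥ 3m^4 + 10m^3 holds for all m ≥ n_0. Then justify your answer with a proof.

n_0 = 5

At m = 4: 1250 < 1408, so the inequality fails and n_0 ≥ 5. We prove 2·5^m ≥ 3m^4 + 10m^3 for all m ≥ 5.
Base step (m = 5): 2·5^m = 6250 and 3m^4 + 10m^3 = 3125, so 6250 ≥ 3125.
Inductive step: suppose the statement holds for some p ≥ 5, so 2·5^p ≥ 3p^4 + 10p^3.
Then 2·5^(p + 1) = 5·(2·5^p) ≥ 5·(3p^4 + 10p^3).
Also, for p ≥ 5 we have 5·(3p^4 + 10p^3) ≥ 3(p+1)^4 + 10(p+1)^3, since 5·(3p^4 + 10p^3) − (3(p+1)^4 + 10(p+1)^3) = 12p^4 + 28p^3 - 48p^2 - 42p - 13, which is nonnegative for all p ≥ 5.
Combining, 2·5^(p + 1) ≥ 3(p+1)^4 + 10(p+1)^3.
This completes the induction.
Hence the smallest such n_0 is 5.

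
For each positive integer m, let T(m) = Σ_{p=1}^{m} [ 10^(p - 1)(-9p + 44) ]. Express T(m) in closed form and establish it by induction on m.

T(m) = 10^m(-m + 5) - 5

We claim T(m) = 10^m(-m + 5) - 5 for all m ≥ 1.
When m = 1: T(1) = 35, and the closed form gives 35. They agree.
Inductive step: suppose the statement holds for some p ≥ 1, so T(p) = 10^p(-p + 5) - 5.
Then T(p+1) = T(p) + (10^p(-9p + 35)) = (10^p(-p + 5) - 5) + (10^p(-9p + 35)).
Simplifying, T(p+1) = -10·10^p·p + 40·10^p - 5 = 10^(p+1)(-(p+1) + 5) - 5,
which is the closed form with m = p+1.
Hence, by induction on m, the claim holds for every m ≥ 1.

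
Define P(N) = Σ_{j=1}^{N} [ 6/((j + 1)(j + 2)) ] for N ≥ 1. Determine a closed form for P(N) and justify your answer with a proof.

We claim P(N) = 3N/(N + 2) for all N ≥ 1.
For the base case N = 1: P(1) = 1, and the closed form gives 1. They agree.
For the inductive step, assume it holds for an arbitrary j ≥ 1, so P(j) = 3j/(j + 2).
Then P(j+1) = P(j) + (6/((j + 2)(j + 3))) = (3j/(j + 2)) + (6/((j + 2)(j + 3))).
Simplifying, P(j+1) = 3(j + 1)/(j + 3) = 3(j+1)/((j+1) + 2),
which is the closed form with N = j+1.
This completes the induction.

P(N) = 3N/(N + 2)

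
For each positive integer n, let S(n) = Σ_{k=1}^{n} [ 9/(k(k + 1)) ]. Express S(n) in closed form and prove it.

We claim S(n) = 9n/(n + 1) for all n ≥ 1.
When n = 1: S(1) = 9/2, and the closed form gives 9/2. They agree.
Suppose the result is true for n = k, so S(k) = 9k/(k + 1).
Then S(k+1) = S(k) + (9/((k + 1)(k + 2))) = (9k/(k + 1)) + (9/((k + 1)(k + 2))).
Simplifying, S(k+1) = 9(k + 1)/(k + 2) = 9(k+1)/((k+1) + 1),
which is the closed form with n = k+1.
This completes the induction.

S(n) = 9n/(n + 1)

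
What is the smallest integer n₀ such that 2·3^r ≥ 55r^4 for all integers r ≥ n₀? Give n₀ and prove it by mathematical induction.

At r = 12: 1062882 < 1140480, so the inequality fails and n₀ ≥ 13. We prove 2·3^r ≥ 55r^4 for all r ≥ 13.
For the base case r = 13: 2·3^r = 3188646 and 55r^4 = 1570855, so 3188646 ≥ 1570855.
Inductive step: suppose the statement holds for some m ≥ 13, so 2·3^m ≥ 55m^4.
Then 2·3^(m + 1) = 3·(2·3^m) ≥ 3·(55m^4).
Also, for m ≥ 13 we have 3·(55m^4) ≥ 55(m+1)^4, since 3 ≥ (1 + 1/m)^4 for all m ≥ 13.
Combining, 2·3^(m + 1) ≥ 55(m+1)^4.
By induction, the statement is established for all r ≥ 13.
Hence the smallest such n₀ is 13.

n₀ = 13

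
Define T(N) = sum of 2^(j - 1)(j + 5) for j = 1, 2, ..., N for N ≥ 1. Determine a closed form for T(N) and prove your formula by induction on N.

We claim T(N) = 2^N(N + 4) - 4 for all N ≥ 1.
For the base case N = 1: T(1) = 6, and the closed form gives 6. They agree.
Inductive step: suppose the statement holds for some j ≥ 1, so T(j) = 2^j(j + 4) - 4.
Then T(j+1) = T(j) + (2^j(j + 6)) = (2^j(j + 4) - 4) + (2^j(j + 6)).
Simplifying, T(j+1) = 2·2^j·j + 10·2^j - 4 = 2^(j+1)((j+1) + 4) - 4,
which is the closed form with N = j+1.
By the principle of mathematical induction, the result holds for all N ≥ 1.

T(N) = 2^N(N + 4) - 4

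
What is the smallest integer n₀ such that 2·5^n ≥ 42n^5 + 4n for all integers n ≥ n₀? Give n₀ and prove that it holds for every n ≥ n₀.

n₀ = 9

At n = 8: 781250 < 1376288, so the inequality fails and n₀ ≥ 9. We prove 2·5^n ≥ 42n^5 + 4n for all n ≥ 9.
Base step (n = 9): 2·5^n = 3906250 and 42n^5 + 4n = 2480094, so 3906250 ≥ 2480094.
Inductive step: assume the claim holds for n = r, so 2·5^r ≥ 42r^5 + 4r.
Then 2·5^(r + 1) = 5·(2·5^r) ≥ 5·(42r^5 + 4r).
Also, for r ≥ 9 we have 5·(42r^5 + 4r) ≥ 42(r+1)^5 + 4(r+1), since 5·(42r^5 + 4r) − (42(r+1)^5 + 4(r+1)) = 168r^5 - 210r^4 - 420r^3 - 420r^2 - 194r - 46, which is nonnegative for all r ≥ 9.
Combining, 2·5^(r + 1) ≥ 42(r+1)^5 + 4(r+1).
By induction, the statement is established for all n ≥ 9.
Hence the smallest such n₀ is 9.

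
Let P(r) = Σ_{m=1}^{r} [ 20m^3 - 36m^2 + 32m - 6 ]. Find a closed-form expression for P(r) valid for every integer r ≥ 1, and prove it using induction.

We claim P(r) = r(5r^3 - 2r^2 + 3r + 4) for all r ≥ 1.
When r = 1: P(1) = 10, and the closed form gives 10. They agree.
Inductive step: suppose the statement holds for some m ≥ 1, so P(m) = m(5m^3 - 2m^2 + 3m + 4).
Then P(m+1) = P(m) + (20m^3 + 24m^2 + 20m + 10) = (m(5m^3 - 2m^2 + 3m + 4)) + (20m^3 + 24m^2 + 20m + 10).
Simplifying, P(m+1) = (m + 1)(5m^3 + 13m^2 + 14m + 10) = (m+1)(5(m+1)^3 - 2(m+1)^2 + 3(m+1) + 4),
which is the closed form with r = m+1.
By induction, the statement is established for all r ≥ 1.

P(r) = r(5r^3 - 2r^2 + 3r + 4)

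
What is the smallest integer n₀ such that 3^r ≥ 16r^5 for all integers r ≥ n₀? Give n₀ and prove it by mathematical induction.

n₀ = 15

At r = 14: 4782969 < 8605184, so the inequality fails and n₀ ≥ 15. We prove 3^r ≥ 16r^5 for all r ≥ 15.
Base case (r = 15): 3^r = 14348907 and 16r^5 = 12150000, so 14348907 ≥ 12150000.
For the inductive step, assume it holds for an arbitrary p ≥ 15, so 3^p ≥ 16p^5.
Then 3^(p + 1) = 3·(3^p) ≥ 3·(16p^5).
Also, for p ≥ 15 we have 3·(16p^5) ≥ 16(p+1)^5, since 3 ≥ (1 + 1/p)^5 for all p ≥ 15.
Combining, 3^(p + 1) ≥ 16(p+1)^5.
Hence, by induction on r, the claim holds for every r ≥ 15.
Hence the smallest such n₀ is 15.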